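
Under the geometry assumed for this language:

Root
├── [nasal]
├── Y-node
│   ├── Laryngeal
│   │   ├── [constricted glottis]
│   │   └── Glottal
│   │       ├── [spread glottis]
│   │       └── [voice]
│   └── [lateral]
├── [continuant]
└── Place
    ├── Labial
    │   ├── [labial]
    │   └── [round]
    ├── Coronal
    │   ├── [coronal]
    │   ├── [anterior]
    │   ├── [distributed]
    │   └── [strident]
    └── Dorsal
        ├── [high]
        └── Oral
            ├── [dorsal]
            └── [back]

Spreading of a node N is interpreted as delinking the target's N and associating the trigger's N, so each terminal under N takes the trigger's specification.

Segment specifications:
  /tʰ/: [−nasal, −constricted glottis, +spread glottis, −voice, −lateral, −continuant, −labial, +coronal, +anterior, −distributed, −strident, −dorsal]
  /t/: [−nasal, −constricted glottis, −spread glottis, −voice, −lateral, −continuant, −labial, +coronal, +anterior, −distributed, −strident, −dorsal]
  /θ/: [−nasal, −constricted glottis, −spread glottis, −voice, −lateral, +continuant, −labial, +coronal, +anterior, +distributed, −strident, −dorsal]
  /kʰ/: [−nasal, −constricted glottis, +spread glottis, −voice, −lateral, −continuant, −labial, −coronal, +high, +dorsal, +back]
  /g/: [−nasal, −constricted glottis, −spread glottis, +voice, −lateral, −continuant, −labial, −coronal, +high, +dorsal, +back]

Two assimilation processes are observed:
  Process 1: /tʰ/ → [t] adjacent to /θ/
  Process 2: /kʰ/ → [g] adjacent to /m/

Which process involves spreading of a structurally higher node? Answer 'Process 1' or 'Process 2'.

Process 1: the feature that changes is [spread glottis]; the minimal node is [spread glottis] (depth 4).
Process 2: the features that change are [voice], [spread glottis]; the minimal node is Glottal (depth 3).
Depth 3 < depth 4; Process 2 involves the structurally higher constituent Glottal.

Process 2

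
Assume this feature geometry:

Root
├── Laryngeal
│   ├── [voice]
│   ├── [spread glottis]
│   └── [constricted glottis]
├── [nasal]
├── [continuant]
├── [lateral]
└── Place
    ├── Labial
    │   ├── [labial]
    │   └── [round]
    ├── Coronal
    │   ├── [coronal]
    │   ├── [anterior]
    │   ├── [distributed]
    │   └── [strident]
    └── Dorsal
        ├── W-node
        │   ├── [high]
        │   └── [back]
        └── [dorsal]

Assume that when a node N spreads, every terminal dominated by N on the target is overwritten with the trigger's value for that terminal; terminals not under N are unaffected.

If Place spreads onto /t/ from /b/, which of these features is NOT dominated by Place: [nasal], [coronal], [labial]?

Place dominates exactly [labial], [round], [coronal], [anterior], [distributed], [strident], [high], [back], [dorsal].
[labial], [coronal] all lie under Place, so they are overwritten when Place spreads.
But [nasal] is a dependent of Root, outside Place; it is therefore untouched by the spreading.

[nasal]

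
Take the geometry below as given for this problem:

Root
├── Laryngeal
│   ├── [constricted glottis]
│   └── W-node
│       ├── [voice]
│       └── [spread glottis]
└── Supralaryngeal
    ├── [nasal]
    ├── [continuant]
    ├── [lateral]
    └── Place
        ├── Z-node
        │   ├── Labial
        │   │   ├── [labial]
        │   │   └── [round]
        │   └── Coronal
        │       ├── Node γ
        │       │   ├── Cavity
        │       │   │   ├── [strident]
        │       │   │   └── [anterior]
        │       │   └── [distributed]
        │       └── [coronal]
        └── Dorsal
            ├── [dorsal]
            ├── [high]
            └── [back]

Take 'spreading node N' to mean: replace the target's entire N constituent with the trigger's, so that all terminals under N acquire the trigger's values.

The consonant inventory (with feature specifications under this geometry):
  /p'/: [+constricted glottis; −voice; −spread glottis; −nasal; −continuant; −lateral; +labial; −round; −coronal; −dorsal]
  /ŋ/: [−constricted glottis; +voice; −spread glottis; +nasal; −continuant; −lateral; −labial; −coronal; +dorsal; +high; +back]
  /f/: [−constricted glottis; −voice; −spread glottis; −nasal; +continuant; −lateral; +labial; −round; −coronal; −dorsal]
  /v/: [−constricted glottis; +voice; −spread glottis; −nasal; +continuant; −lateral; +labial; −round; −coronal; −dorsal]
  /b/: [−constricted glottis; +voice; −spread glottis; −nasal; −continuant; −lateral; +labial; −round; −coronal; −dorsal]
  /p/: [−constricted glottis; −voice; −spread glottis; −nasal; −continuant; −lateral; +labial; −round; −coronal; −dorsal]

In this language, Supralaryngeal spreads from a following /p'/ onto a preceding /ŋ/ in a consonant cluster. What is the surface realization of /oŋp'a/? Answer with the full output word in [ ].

[obp'a]

Supralaryngeal immediately or transitively dominates [nasal], [continuant], [lateral], [labial], [round], [strident], [anterior], [distributed], [coronal], [dorsal], [high], [back].
After delinking /ŋ/'s Supralaryngeal and linking /p'/'s, the affected terminals become [−nasal], [−continuant], [−lateral], [+labial], [−round], [−coronal], [−dorsal]; [constricted glottis], [voice], [spread glottis] (outside Supralaryngeal) are retained from /ŋ/.
Among the inventory, only /b/ has exactly this specification, giving the surface form [obp'a].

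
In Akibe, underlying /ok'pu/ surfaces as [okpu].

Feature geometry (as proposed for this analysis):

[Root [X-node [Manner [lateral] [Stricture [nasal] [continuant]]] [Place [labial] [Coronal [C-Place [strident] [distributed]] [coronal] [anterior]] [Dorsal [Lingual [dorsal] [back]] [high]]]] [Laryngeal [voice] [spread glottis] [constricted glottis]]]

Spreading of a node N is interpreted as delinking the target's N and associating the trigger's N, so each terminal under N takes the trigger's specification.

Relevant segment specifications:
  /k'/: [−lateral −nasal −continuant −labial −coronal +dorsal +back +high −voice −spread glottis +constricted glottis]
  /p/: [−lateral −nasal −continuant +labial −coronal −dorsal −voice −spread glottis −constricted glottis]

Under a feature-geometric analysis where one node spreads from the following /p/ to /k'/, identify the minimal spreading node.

Comparing /k'/ with its surface form [k], the only feature that changes is [constricted glottis].
With a single altered terminal, the smallest constituent that could spread is that terminal — [constricted glottis].
[labial], [dorsal] stay as in /k'/ although /p/ differs there, so no node dominating them spread; among the remaining candidates [constricted glottis] is the lowest that derives the output.

[constricted glottis]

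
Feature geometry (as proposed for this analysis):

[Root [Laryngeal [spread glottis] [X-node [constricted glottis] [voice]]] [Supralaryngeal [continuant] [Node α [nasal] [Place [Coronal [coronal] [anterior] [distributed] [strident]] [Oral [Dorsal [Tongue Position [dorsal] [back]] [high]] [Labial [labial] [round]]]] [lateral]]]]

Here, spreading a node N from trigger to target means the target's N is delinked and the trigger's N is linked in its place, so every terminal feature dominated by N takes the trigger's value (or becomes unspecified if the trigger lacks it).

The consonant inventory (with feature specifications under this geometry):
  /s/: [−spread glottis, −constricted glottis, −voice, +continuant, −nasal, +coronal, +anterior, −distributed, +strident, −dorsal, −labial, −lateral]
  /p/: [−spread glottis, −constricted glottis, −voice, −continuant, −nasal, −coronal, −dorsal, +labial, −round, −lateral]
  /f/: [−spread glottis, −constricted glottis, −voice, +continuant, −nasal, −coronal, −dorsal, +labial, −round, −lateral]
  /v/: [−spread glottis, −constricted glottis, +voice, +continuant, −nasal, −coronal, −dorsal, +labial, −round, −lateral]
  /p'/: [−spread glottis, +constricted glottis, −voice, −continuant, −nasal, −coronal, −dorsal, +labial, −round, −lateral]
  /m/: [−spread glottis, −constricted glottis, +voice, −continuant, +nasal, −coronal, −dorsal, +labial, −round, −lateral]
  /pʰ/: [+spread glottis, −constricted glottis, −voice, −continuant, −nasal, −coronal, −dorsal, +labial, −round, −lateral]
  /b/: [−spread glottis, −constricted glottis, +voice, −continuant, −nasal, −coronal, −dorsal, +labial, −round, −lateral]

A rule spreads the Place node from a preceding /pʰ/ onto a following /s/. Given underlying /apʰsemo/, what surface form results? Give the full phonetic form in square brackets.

Terminals under Place in this geometry: [coronal], [anterior], [distributed], [strident], [dorsal], [back], [high], [labial], [round].
After delinking /s/'s Place and linking /pʰ/'s, the affected terminals become [−coronal], [−dorsal], [+labial], [−round]; [spread glottis], [constricted glottis], [voice], … (outside Place) are retained from /s/.
Among the inventory, only /f/ has exactly this specification, giving the surface form [apʰfemo].

[apʰfemo]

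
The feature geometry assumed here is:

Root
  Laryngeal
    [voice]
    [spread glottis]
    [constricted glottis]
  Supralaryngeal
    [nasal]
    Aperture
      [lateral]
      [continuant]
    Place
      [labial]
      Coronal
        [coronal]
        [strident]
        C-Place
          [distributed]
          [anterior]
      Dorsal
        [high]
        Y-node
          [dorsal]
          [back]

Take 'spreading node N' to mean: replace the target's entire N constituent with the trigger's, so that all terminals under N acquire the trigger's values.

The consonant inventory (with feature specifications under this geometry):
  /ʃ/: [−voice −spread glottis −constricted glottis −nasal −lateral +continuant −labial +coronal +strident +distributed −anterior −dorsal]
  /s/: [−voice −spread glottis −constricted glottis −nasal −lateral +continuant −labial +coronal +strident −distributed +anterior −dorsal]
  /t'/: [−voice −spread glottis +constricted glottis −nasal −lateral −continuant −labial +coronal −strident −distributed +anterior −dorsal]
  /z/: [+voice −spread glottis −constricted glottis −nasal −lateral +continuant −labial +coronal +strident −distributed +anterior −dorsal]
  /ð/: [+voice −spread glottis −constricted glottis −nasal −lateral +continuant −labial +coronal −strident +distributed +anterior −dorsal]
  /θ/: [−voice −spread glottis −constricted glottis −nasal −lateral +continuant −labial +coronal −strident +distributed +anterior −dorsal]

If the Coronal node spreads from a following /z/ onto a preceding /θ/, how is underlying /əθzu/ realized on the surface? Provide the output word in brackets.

[əszu]

Terminals under Coronal in this geometry: [coronal], [strident], [distributed], [anterior].
After delinking /θ/'s Coronal and linking /z/'s, the affected terminals become [+coronal], [+strident], [−distributed], [+anterior]; [voice], [spread glottis], [constricted glottis], … (outside Coronal) are retained from /θ/.
The resulting bundle matches /s/ in the inventory; substituting it for /θ/ gives [əszu].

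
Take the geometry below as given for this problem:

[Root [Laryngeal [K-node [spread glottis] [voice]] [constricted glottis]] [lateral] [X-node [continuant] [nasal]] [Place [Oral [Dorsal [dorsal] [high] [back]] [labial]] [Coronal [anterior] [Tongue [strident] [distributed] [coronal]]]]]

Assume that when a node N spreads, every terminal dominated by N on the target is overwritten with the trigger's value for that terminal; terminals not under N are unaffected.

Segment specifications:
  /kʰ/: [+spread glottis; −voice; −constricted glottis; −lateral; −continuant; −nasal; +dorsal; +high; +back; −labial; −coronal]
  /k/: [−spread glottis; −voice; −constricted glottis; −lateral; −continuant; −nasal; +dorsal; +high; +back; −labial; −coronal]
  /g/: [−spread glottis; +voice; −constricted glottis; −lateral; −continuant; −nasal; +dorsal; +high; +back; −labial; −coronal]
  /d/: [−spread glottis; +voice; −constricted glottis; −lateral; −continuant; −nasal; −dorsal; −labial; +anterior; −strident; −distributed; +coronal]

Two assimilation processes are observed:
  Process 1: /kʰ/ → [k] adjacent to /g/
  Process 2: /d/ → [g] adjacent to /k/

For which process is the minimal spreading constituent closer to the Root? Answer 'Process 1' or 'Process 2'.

Process 2

In Process 1, [spread glottis] changes, so the minimal spreading node is [spread glottis] at depth 3.
Process 2 alters [coronal], [anterior], [distributed], [strident], [dorsal], [high], [back]; the lowest common ancestor is Place (depth 1 from Root).
Depth 1 < depth 3; Process 2 involves the structurally higher constituent Place.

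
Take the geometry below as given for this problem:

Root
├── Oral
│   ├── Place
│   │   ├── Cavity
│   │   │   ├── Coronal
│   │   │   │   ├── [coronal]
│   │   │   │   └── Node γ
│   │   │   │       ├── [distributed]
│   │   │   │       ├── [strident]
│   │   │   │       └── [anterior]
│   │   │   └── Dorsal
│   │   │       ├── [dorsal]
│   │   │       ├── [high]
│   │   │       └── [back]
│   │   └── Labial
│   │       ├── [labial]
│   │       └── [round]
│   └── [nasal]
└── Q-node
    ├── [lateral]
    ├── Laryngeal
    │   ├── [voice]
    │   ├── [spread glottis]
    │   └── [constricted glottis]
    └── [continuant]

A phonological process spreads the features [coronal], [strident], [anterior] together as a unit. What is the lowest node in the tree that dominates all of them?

Coronal

[coronal] lies under Coronal (below Oral).
[strident] lies under Node γ (below Oral).
[anterior]: Root ▹ Oral ▹ Place ▹ Cavity ▹ Coronal ▹ Node γ ▹ [anterior].
The lowest node appearing on every path is Coronal; each proper daughter of Coronal fails to dominate at least one of the listed features.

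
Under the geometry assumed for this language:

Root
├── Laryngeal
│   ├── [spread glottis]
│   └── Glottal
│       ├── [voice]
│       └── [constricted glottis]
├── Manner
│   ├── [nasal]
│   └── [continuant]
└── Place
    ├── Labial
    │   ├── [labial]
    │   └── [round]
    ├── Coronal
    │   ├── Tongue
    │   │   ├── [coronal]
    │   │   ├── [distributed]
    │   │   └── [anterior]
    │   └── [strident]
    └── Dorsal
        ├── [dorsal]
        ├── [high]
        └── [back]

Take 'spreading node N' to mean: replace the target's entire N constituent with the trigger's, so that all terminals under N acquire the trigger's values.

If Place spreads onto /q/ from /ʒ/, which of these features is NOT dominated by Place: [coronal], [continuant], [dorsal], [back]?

[continuant]

Place dominates exactly [labial], [round], [coronal], [distributed], [anterior], [strident], [dorsal], [high], [back].
[coronal], [dorsal], [back] all lie under Place, so they are overwritten when Place spreads.
[continuant] is not within the Place subtree (it hangs from Manner), so /q/'s [continuant] value survives.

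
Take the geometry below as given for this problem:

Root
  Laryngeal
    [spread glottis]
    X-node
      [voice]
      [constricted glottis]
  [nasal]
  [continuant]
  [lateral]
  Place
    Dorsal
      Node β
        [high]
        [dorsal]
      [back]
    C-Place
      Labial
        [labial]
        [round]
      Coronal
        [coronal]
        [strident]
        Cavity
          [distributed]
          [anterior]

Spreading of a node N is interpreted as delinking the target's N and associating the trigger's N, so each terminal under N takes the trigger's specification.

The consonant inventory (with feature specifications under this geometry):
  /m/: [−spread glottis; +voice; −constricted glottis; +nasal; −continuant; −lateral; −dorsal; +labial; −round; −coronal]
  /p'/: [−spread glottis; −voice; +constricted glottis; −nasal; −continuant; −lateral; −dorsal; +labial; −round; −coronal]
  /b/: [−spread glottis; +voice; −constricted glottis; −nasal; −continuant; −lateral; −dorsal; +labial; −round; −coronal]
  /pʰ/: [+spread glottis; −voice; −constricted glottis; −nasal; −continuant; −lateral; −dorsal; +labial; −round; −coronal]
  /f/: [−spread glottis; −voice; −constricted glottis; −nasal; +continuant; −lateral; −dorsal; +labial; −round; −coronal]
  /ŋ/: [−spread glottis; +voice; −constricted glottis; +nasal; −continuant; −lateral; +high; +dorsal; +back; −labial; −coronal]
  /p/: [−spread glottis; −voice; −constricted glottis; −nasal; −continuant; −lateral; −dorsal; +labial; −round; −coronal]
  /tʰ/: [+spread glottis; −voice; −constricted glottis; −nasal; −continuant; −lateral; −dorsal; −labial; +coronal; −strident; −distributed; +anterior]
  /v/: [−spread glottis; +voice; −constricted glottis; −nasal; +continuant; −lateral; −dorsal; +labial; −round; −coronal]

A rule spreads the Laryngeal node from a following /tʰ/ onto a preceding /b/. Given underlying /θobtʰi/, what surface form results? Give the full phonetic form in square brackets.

[θopʰtʰi]

The Laryngeal node dominates the terminals [spread glottis], [voice], [constricted glottis].
Spreading Laryngeal from /tʰ/ onto /b/ replaces those values with /tʰ/'s: [+spread glottis], [−voice], [−constricted glottis]. Features outside Laryngeal ([nasal], [continuant], [lateral], …) stay as in /b/.
Among the inventory, only /pʰ/ has exactly this specification, giving the surface form [θopʰtʰi].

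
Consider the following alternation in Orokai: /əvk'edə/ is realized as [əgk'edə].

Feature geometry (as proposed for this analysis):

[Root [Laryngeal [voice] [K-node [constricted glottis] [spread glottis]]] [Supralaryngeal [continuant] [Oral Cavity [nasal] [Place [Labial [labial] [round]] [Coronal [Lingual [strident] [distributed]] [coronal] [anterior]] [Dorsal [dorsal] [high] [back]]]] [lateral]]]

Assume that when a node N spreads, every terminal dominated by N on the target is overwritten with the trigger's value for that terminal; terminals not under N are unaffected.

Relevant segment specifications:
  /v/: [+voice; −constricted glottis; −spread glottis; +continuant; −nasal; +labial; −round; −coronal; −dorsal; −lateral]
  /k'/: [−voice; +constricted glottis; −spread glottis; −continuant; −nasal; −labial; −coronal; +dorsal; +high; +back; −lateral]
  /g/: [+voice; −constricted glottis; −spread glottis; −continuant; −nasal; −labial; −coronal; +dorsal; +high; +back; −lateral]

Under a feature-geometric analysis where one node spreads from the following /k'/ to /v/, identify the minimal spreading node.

Supralaryngeal

Feature comparison: [continuant], [labial], [round], [dorsal], [high], [back] differ between /v/ and [g]; the remaining terminals match.
In this geometry the lowest node dominating all of them is Supralaryngeal: every daughter of Supralaryngeal dominates only a proper subset, so no lower node suffices.
Delinking /v/'s Supralaryngeal and associating /k'/'s Supralaryngeal gives precisely the feature bundle of [g].
Had Root spread, [constricted glottis], [voice] would have taken /k'/'s values; they stay as in /v/, confirming the spreading constituent is exactly Supralaryngeal.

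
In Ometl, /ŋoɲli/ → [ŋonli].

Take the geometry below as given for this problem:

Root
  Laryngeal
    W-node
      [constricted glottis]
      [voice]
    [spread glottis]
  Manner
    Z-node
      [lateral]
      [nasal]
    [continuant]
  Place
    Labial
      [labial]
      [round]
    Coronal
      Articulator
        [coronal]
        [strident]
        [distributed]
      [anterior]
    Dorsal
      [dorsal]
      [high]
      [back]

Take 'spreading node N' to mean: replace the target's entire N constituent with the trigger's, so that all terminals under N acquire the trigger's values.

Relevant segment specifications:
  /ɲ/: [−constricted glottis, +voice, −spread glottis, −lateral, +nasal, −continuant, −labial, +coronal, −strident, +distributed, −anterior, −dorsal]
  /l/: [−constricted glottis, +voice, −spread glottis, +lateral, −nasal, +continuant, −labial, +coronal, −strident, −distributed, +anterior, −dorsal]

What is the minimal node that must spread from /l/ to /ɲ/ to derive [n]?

Coronal

/ɲ/ and [n] differ in [anterior], [distributed]; every other specified feature is identical.
These terminals are all dominated by Coronal, and no proper subconstituent of Coronal covers them all; Coronal is their lowest common ancestor.
If Coronal spreads, every terminal under it takes /l/'s value, producing [n] as observed.
[continuant], [nasal] stay as in /ɲ/ although /l/ differs there, so no node dominating them spread; among the remaining candidates Coronal is the lowest that derives the output.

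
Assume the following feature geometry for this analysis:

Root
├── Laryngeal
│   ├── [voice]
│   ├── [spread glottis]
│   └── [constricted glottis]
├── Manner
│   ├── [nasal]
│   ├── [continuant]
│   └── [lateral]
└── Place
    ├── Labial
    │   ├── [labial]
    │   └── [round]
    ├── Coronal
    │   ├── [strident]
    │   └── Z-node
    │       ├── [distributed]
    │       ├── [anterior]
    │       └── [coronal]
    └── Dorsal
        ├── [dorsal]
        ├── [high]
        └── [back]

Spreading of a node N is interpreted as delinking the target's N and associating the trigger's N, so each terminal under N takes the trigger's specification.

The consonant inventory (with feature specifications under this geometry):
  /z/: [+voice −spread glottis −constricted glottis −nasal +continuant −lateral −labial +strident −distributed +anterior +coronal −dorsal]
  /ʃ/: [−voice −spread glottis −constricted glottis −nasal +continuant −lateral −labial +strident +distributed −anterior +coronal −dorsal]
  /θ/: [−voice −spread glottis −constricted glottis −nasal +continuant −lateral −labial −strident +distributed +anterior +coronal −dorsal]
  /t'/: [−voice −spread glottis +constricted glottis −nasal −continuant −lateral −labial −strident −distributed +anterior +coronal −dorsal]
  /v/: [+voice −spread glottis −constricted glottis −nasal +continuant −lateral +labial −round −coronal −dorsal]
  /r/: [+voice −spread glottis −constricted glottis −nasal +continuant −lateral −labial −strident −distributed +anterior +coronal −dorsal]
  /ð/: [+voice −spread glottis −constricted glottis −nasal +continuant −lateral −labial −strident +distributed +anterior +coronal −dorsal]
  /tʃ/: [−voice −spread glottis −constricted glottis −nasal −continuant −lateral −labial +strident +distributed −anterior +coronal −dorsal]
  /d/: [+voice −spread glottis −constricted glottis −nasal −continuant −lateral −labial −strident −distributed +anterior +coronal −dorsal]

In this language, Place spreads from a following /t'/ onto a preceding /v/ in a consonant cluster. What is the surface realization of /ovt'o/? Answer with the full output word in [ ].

[ort'o]

Place immediately or transitively dominates [labial], [round], [strident], [distributed], [anterior], [coronal], [dorsal], [high], [back].
The target acquires /t'/'s values for everything under Place — [−labial], [−strident], [−distributed], [+anterior], [+coronal], [−dorsal] — while keeping its own [voice], [spread glottis], [constricted glottis], ….
This feature bundle is that of [r], so /ovt'o/ surfaces as [ort'o].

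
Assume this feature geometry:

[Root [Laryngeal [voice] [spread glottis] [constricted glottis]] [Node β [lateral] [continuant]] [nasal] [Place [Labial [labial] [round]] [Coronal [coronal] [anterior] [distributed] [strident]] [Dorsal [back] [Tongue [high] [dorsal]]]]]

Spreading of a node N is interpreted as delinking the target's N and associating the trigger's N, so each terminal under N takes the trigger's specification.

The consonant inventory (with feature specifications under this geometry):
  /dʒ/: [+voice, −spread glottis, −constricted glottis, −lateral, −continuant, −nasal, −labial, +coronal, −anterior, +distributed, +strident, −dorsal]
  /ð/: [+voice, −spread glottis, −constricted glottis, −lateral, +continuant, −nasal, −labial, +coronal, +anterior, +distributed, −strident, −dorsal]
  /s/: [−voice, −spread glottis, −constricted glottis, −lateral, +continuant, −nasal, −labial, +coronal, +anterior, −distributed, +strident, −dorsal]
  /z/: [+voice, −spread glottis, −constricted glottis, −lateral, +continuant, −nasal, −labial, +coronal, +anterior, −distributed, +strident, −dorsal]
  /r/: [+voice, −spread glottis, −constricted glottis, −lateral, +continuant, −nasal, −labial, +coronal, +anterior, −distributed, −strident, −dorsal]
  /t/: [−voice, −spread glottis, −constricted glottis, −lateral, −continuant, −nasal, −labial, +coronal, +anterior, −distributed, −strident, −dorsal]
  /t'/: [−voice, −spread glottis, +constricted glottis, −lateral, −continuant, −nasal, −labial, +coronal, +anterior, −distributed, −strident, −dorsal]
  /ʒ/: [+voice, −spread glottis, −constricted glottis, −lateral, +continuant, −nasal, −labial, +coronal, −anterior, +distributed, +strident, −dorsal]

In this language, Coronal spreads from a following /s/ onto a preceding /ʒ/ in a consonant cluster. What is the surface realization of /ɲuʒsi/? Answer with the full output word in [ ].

[ɲuzsi]

Coronal immediately or transitively dominates [coronal], [anterior], [distributed], [strident].
Spreading Coronal from /s/ onto /ʒ/ replaces those values with /s/'s: [+coronal], [+anterior], [−distributed], [+strident]. Features outside Coronal ([voice], [spread glottis], [constricted glottis], …) stay as in /ʒ/.
Among the inventory, only /z/ has exactly this specification, giving the surface form [ɲuzsi].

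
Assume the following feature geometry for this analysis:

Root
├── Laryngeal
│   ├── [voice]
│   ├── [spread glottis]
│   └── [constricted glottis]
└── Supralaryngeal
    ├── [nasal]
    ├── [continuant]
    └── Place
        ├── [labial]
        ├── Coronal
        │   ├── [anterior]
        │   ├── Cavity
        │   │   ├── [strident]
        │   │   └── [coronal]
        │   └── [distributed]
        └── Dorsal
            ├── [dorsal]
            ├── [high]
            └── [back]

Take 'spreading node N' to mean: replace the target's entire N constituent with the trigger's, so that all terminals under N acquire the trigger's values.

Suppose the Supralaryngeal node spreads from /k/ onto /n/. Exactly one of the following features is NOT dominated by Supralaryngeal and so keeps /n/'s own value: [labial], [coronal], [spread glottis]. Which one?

The terminals dominated by Supralaryngeal are [nasal], [continuant], [labial], [anterior], [strident], [coronal], [distributed], [dorsal], [high], [back].
Of the listed options, [labial], [coronal] are among these and would be overwritten by spreading Supralaryngeal.
[spread glottis] is not within the Supralaryngeal subtree (it hangs from Laryngeal), so /n/'s [spread glottis] value survives.

[spread glottis]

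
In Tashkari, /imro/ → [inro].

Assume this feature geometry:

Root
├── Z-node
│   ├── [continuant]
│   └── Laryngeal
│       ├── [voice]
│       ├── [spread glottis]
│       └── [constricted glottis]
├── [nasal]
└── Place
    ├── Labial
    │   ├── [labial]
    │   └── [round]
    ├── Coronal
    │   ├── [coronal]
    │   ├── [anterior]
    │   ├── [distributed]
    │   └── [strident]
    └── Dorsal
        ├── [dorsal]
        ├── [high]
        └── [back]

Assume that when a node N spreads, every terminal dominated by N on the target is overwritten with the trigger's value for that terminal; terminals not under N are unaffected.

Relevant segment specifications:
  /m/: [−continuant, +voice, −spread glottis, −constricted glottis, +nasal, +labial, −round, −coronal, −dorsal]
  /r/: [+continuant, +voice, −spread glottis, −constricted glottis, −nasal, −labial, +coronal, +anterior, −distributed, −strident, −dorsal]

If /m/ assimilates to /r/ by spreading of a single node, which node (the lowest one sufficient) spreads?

Place

/m/ and [n] differ in [labial], [round], [coronal], [anterior], [distributed], [strident]; every other specified feature is identical.
In this geometry the lowest node dominating all of them is Place: every daughter of Place dominates only a proper subset, so no lower node suffices.
Spreading Place from /r/ overwrites each of those terminals with /r/'s values, yielding exactly [n].
[continuant], [nasal] — on which /r/ differs from /m/ — are unchanged, so Root cannot have spread; the constituent is no larger than Place.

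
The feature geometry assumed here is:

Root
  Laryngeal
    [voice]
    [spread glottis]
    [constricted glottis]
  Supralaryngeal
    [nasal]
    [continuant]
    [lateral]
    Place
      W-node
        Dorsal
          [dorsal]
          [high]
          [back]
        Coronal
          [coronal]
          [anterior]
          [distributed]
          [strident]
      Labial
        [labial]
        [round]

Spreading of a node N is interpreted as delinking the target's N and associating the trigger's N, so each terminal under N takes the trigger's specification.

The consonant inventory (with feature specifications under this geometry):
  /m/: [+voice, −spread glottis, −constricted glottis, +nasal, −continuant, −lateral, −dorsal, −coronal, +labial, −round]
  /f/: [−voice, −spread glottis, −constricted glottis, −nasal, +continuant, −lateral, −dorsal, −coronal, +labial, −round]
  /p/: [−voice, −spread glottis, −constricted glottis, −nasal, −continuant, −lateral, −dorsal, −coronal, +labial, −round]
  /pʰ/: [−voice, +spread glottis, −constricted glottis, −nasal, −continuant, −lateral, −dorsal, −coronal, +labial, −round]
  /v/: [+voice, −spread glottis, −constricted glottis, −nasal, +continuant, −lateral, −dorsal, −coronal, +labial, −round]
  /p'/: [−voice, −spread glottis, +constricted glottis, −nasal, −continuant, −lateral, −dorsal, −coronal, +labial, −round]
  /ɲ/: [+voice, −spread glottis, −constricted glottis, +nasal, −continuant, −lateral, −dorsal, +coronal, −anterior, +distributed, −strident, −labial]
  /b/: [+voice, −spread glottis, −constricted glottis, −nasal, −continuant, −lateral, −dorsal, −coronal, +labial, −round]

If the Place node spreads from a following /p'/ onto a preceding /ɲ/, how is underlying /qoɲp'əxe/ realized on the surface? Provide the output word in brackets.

[qomp'əxe]

Terminals under Place in this geometry: [dorsal], [high], [back], [coronal], [anterior], [distributed], [strident], [labial], [round].
The target acquires /p'/'s values for everything under Place — [−dorsal], [−coronal], [+labial], [−round] — while keeping its own [voice], [spread glottis], [constricted glottis], ….
This feature bundle is that of [m], so /qoɲp'əxe/ surfaces as [qomp'əxe].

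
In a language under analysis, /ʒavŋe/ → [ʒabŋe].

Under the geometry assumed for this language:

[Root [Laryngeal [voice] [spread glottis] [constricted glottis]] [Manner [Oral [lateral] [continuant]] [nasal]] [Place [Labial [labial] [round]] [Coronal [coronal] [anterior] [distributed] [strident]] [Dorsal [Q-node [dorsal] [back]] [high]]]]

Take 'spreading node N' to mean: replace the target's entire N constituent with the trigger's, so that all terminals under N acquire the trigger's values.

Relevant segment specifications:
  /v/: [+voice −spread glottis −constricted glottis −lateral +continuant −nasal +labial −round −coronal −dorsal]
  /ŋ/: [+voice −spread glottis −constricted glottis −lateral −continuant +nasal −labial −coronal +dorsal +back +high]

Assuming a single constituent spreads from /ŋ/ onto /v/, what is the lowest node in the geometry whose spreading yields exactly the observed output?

[continuant]

Feature comparison: [continuant] differs between /v/ and [b]; the remaining terminals match.
With a single altered terminal, the smallest constituent that could spread is that terminal — [continuant].
[labial], [dorsal] stay as in /v/ although /ŋ/ differs there, so no node dominating them spread; among the remaining candidates [continuant] is the lowest that derives the output.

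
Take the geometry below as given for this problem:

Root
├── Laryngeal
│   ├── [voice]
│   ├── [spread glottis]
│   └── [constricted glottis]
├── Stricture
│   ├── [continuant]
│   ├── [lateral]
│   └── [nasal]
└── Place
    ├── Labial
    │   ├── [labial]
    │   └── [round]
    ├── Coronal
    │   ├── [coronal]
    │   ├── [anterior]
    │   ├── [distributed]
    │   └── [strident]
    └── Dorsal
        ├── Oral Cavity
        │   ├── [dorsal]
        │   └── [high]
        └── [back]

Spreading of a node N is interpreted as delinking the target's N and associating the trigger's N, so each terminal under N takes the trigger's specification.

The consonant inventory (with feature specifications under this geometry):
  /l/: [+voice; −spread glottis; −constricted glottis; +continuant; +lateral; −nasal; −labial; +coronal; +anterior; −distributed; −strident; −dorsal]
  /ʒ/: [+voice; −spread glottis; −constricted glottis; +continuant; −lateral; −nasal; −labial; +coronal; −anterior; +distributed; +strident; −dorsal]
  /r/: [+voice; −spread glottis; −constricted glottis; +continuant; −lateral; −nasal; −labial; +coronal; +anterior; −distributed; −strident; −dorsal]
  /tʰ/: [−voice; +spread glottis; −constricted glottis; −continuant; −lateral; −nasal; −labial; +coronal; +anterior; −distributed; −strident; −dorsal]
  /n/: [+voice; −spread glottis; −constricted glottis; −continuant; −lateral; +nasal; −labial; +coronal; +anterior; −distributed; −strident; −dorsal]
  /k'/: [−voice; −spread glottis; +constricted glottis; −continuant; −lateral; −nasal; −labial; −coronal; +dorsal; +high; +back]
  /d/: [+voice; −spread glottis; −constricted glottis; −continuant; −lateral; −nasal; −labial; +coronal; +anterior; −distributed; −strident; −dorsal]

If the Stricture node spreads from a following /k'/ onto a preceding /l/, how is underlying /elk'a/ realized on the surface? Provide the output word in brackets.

Terminals under Stricture in this geometry: [continuant], [lateral], [nasal].
Spreading Stricture from /k'/ onto /l/ replaces those values with /k'/'s: [−continuant], [−lateral], [−nasal]. Features outside Stricture ([voice], [spread glottis], [constricted glottis], …) stay as in /l/.
The resulting bundle matches /d/ in the inventory; substituting it for /l/ gives [edk'a].

[edk'a]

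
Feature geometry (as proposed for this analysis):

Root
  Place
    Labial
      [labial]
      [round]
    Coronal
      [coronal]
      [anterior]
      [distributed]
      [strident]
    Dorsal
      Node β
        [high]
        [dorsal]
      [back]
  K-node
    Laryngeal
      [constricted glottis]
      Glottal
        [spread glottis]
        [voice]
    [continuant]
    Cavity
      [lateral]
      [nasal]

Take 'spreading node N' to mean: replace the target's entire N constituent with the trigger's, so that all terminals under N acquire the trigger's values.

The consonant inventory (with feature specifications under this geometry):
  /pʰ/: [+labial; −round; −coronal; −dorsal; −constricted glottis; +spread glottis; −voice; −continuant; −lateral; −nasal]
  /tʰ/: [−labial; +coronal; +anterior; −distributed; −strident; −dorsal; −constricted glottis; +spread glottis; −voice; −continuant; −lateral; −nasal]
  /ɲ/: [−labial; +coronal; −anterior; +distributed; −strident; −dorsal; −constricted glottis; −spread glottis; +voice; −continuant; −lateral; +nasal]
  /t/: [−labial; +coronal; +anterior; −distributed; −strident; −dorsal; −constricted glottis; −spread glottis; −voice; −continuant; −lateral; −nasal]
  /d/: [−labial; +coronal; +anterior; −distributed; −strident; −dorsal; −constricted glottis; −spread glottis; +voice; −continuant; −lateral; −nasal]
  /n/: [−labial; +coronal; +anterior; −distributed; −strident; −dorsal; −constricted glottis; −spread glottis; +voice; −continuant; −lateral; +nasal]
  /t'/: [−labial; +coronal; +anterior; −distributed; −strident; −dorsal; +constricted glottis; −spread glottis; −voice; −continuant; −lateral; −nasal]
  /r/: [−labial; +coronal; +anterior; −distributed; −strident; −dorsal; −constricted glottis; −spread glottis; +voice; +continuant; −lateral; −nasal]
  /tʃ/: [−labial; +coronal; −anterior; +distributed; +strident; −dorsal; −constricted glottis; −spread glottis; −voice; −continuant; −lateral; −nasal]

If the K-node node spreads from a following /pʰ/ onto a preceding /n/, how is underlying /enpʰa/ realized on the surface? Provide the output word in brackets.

The K-node node dominates the terminals [constricted glottis], [spread glottis], [voice], [continuant], [lateral], [nasal].
Spreading K-node from /pʰ/ onto /n/ replaces those values with /pʰ/'s: [−constricted glottis], [+spread glottis], [−voice], [−continuant], [−lateral], [−nasal]. Features outside K-node ([labial], [coronal], [anterior], …) stay as in /n/.
This feature bundle is that of [tʰ], so /enpʰa/ surfaces as [etʰpʰa].

[etʰpʰa]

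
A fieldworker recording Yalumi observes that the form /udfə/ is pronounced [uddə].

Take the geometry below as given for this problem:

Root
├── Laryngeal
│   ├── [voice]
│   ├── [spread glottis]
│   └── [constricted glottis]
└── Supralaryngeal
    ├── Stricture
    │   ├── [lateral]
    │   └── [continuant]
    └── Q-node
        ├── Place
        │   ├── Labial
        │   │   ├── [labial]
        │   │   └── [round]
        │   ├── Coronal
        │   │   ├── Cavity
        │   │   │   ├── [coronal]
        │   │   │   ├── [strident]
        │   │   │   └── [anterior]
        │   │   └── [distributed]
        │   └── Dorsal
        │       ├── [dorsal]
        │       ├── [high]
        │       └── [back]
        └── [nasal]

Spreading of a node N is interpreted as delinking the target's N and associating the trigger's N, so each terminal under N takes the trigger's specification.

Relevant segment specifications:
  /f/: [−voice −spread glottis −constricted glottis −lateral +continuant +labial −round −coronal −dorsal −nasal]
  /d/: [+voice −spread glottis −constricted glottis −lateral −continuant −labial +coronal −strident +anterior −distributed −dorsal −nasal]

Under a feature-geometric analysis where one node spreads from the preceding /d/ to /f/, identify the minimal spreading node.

Root

Comparing /f/ with its surface form [d], the features that change are [voice], [continuant], [labial], [round], [coronal], [anterior], [distributed], [strident].
Tracing each changed feature up the tree, the paths first meet at Root; any lower node misses at least one of them.
Spreading Root from /d/ overwrites each of those terminals with /d/'s values, yielding exactly [d].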